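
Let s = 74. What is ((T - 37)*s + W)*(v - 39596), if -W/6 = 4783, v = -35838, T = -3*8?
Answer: 2505314008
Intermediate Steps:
T = -24
W = -28698 (W = -6*4783 = -28698)
((T - 37)*s + W)*(v - 39596) = ((-24 - 37)*74 - 28698)*(-35838 - 39596) = (-61*74 - 28698)*(-75434) = (-4514 - 28698)*(-75434) = -33212*(-75434) = 2505314008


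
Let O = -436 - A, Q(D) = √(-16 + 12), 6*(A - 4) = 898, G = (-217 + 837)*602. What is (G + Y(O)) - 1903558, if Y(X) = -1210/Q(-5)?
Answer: -1530318 + 605*I ≈ -1.5303e+6 + 605.0*I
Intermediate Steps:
G = 373240 (G = 620*602 = 373240)
A = 461/3 (A = 4 + (⅙)*898 = 4 + 449/3 = 461/3 ≈ 153.67)
Q(D) = 2*I (Q(D) = √(-4) = 2*I)
O = -1769/3 (O = -436 - 1*461/3 = -436 - 461/3 = -1769/3 ≈ -589.67)
Y(X) = 605*I (Y(X) = -1210*(-I/2) = -(-605)*I = 605*I)
(G + Y(O)) - 1903558 = (373240 + 605*I) - 1903558 = -1530318 + 605*I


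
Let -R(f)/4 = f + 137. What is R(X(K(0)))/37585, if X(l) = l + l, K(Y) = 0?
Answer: -548/37585 ≈ -0.014580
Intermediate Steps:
X(l) = 2*l
R(f) = -548 - 4*f (R(f) = -4*(f + 137) = -4*(137 + f) = -548 - 4*f)
R(X(K(0)))/37585 = (-548 - 8*0)/37585 = (-548 - 4*0)*(1/37585) = (-548 + 0)*(1/37585) = -548*1/37585 = -548/37585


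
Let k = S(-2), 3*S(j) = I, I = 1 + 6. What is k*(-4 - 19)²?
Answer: 3703/3 ≈ 1234.3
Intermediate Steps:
I = 7
S(j) = 7/3 (S(j) = (⅓)*7 = 7/3)
k = 7/3 ≈ 2.3333
k*(-4 - 19)² = 7*(-4 - 19)²/3 = (7/3)*(-23)² = (7/3)*529 = 3703/3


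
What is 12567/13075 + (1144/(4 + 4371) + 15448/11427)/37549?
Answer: 943668983338399/981771337876875 ≈ 0.96119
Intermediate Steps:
12567/13075 + (1144/(4 + 4371) + 15448/11427)/37549 = 12567*(1/13075) + (1144/4375 + 15448*(1/11427))*(1/37549) = 12567/13075 + (1144*(1/4375) + 15448/11427)*(1/37549) = 12567/13075 + (1144/4375 + 15448/11427)*(1/37549) = 12567/13075 + (80657488/49993125)*(1/37549) = 12567/13075 + 80657488/1877191850625 = 943668983338399/981771337876875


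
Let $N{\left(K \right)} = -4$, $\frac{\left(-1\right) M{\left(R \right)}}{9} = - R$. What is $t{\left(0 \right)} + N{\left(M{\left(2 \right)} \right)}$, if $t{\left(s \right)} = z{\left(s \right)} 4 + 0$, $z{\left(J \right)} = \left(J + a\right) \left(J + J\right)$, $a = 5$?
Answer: $-4$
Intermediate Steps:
$M{\left(R \right)} = 9 R$ ($M{\left(R \right)} = - 9 \left(- R\right) = 9 R$)
$z{\left(J \right)} = 2 J \left(5 + J\right)$ ($z{\left(J \right)} = \left(J + 5\right) \left(J + J\right) = \left(5 + J\right) 2 J = 2 J \left(5 + J\right)$)
$t{\left(s \right)} = 8 s \left(5 + s\right)$ ($t{\left(s \right)} = 2 s \left(5 + s\right) 4 + 0 = 8 s \left(5 + s\right) + 0 = 8 s \left(5 + s\right)$)
$t{\left(0 \right)} + N{\left(M{\left(2 \right)} \right)} = 8 \cdot 0 \left(5 + 0\right) - 4 = 8 \cdot 0 \cdot 5 - 4 = 0 - 4 = -4$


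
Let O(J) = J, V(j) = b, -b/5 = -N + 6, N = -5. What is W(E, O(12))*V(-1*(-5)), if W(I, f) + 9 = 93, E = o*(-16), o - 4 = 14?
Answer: -4620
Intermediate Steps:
o = 18 (o = 4 + 14 = 18)
E = -288 (E = 18*(-16) = -288)
b = -55 (b = -5*(-1*(-5) + 6) = -5*(5 + 6) = -5*11 = -55)
V(j) = -55
W(I, f) = 84 (W(I, f) = -9 + 93 = 84)
W(E, O(12))*V(-1*(-5)) = 84*(-55) = -4620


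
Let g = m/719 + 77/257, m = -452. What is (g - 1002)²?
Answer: 34303991315476689/34144757089 ≈ 1.0047e+6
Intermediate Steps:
g = -60801/184783 (g = -452/719 + 77/257 = -60801/184783 ≈ -0.32904)
(g - 1002)² = (-60801/184783 - 1002)² = (-185213367/184783)² = 34303991315476689/34144757089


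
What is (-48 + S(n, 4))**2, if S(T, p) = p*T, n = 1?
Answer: 1936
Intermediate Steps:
S(T, p) = T*p
(-48 + S(n, 4))**2 = (-48 + 1*4)**2 = (-48 + 4)**2 = (-44)**2 = 1936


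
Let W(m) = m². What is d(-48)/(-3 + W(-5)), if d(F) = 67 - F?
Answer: 115/22 ≈ 5.2273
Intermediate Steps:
d(-48)/(-3 + W(-5)) = (67 - 1*(-48))/(-3 + (-5)²) = (67 + 48)/(-3 + 25) = 115/22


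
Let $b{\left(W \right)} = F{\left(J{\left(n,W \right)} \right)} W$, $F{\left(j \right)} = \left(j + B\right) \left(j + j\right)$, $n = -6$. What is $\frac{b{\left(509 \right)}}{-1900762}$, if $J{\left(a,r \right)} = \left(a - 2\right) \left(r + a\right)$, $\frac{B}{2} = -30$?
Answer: $- \frac{8364914144}{950381} \approx -8801.6$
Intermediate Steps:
$B = -60$ ($B = 2 \left(-30\right) = -60$)
$J{\left(a,r \right)} = \left(-2 + a\right) \left(a + r\right)$
$F{\left(j \right)} = 2 j \left(-60 + j\right)$ ($F{\left(j \right)} = \left(j - 60\right) \left(j + j\right) = \left(-60 + j\right) 2 j = 2 j \left(-60 + j\right)$)
$b{\left(W \right)} = 2 W \left(-12 - 8 W\right) \left(48 - 8 W\right)$ ($b{\left(W \right)} = 2 \left(\left(-6\right)^{2} - -12 - 2 W - 6 W\right) \left(-60 - \left(-12 - 36 + 8 W\right)\right) W = 2 \left(36 + 12 - 2 W - 6 W\right) \left(-60 + \left(36 + 12 - 2 W - 6 W\right)\right) W = 2 \left(48 - 8 W\right) \left(-60 - \left(-48 + 8 W\right)\right) W = 2 \left(48 - 8 W\right) \left(-12 - 8 W\right) W = 2 \left(-12 - 8 W\right) \left(48 - 8 W\right) W = 2 W \left(-12 - 8 W\right) \left(48 - 8 W\right)$)
$\frac{b{\left(509 \right)}}{-1900762} = \frac{64 \cdot 509 \left(-6 + 509\right) \left(3 + 2 \cdot 509\right)}{-1900762} = 64 \cdot 509 \cdot 503 \left(3 + 1018\right) \left(- \frac{1}{1900762}\right) = 64 \cdot 509 \cdot 503 \cdot 1021 \left(- \frac{1}{1900762}\right) = 16729828288 \left(- \frac{1}{1900762}\right) = - \frac{8364914144}{950381}$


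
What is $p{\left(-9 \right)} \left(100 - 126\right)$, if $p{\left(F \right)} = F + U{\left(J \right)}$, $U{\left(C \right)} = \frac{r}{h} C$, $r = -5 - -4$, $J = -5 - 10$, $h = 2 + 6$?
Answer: $\frac{741}{4} \approx 185.25$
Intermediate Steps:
$h = 8$
$J = -15$ ($J = -5 - 10 = -15$)
$r = -1$ ($r = -5 + 4 = -1$)
$U{\left(C \right)} = - \frac{C}{8}$ ($U{\left(C \right)} = - \frac{1}{8} C = \left(-1\right) \frac{1}{8} C = - \frac{C}{8}$)
$p{\left(F \right)} = \frac{15}{8} + F$ ($p{\left(F \right)} = F - - \frac{15}{8} = F + \frac{15}{8} = \frac{15}{8} + F$)
$p{\left(-9 \right)} \left(100 - 126\right) = \left(\frac{15}{8} - 9\right) \left(100 - 126\right) = \left(- \frac{57}{8}\right) \left(-26\right) = \frac{741}{4}$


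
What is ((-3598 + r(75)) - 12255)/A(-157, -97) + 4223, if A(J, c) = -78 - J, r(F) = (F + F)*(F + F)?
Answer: 340264/79 ≈ 4307.1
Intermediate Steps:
r(F) = 4*F**2 (r(F) = (2*F)*(2*F) = 4*F**2)
((-3598 + r(75)) - 12255)/A(-157, -97) + 4223 = ((-3598 + 4*75**2) - 12255)/(-78 - 1*(-157)) + 4223 = ((-3598 + 4*5625) - 12255)/(-78 + 157) + 4223 = ((-3598 + 22500) - 12255)/79 + 4223 = (18902 - 12255)*(1/79) + 4223 = 6647*(1/79) + 4223 = 6647/79 + 4223 = 340264/79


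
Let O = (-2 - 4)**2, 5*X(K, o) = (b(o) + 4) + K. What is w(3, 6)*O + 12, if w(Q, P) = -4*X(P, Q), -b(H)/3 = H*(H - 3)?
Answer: -276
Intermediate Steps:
b(H) = -3*H*(-3 + H) (b(H) = -3*H*(H - 3) = -3*H*(-3 + H))
X(K, o) = 4/5 + K/5 + 3*o*(3 - o)/5 (X(K, o) = ((3*o*(3 - o) + 4) + K)/5 = ((4 + 3*o*(3 - o)) + K)/5 = (4 + K + 3*o*(3 - o))/5 = 4/5 + K/5 + 3*o*(3 - o)/5)
O = 36 (O = (-6)**2 = 36)
w(Q, P) = -16/5 - 4*P/5 + 12*Q*(-3 + Q)/5 (w(Q, P) = -4*(4/5 + P/5 - 3*Q*(-3 + Q)/5) = -16/5 - 4*P/5 + 12*Q*(-3 + Q)/5)
w(3, 6)*O + 12 = (-16/5 - 4/5*6 + (12/5)*3*(-3 + 3))*36 + 12 = (-16/5 - 24/5 + (12/5)*3*0)*36 + 12 = (-16/5 - 24/5 + 0)*36 + 12 = -8*36 + 12 = -288 + 12 = -276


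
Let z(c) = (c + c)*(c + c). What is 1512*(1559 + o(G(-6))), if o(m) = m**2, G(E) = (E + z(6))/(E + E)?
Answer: 2557170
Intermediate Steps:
z(c) = 4*c**2 (z(c) = (2*c)*(2*c) = 4*c**2)
G(E) = (144 + E)/(2*E) (G(E) = (E + 4*6**2)/(E + E) = (E + 4*36)/((2*E)) = (E + 144)*(1/(2*E)) = (144 + E)*(1/(2*E)) = (144 + E)/(2*E))
1512*(1559 + o(G(-6))) = 1512*(1559 + ((1/2)*(144 - 6)/(-6))**2) = 1512*(1559 + ((1/2)*(-1/6)*138)**2) = 1512*(1559 + (-23/2)**2) = 1512*(1559 + 529/4) = 1512*(6765/4) = 2557170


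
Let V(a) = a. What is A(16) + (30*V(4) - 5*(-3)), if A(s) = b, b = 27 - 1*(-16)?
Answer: 178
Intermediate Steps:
b = 43 (b = 27 + 16 = 43)
A(s) = 43
A(16) + (30*V(4) - 5*(-3)) = 43 + (30*4 - 5*(-3)) = 43 + (120 + 15) = 43 + 135 = 178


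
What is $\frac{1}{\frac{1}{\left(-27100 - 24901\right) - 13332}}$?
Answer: $-65333$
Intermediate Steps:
$\frac{1}{\frac{1}{\left(-27100 - 24901\right) - 13332}} = \frac{1}{\frac{1}{-52001 - 13332}} = \frac{1}{\frac{1}{-65333}} = \frac{1}{- \frac{1}{65333}} = -65333$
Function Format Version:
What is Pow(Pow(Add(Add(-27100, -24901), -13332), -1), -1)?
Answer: -65333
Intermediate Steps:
Pow(Pow(Add(Add(-27100, -24901), -13332), -1), -1) = Pow(Pow(Add(-52001, -13332), -1), -1) = Pow(Pow(-65333, -1), -1) = Pow(Rational(-1, 65333), -1) = -65333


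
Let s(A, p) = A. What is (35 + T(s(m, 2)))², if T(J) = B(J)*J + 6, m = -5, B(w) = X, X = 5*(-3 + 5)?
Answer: 81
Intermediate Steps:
X = 10 (X = 5*2 = 10)
B(w) = 10
T(J) = 6 + 10*J (T(J) = 10*J + 6 = 6 + 10*J)
(35 + T(s(m, 2)))² = (35 + (6 + 10*(-5)))² = (35 + (6 - 50))² = (35 - 44)² = (-9)² = 81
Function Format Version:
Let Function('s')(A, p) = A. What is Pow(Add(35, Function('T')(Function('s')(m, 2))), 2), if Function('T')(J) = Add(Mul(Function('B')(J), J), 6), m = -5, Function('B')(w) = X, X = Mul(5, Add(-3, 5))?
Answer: 81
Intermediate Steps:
X = 10 (X = Mul(5, 2) = 10)
Function('B')(w) = 10
Function('T')(J) = Add(6, Mul(10, J)) (Function('T')(J) = Add(Mul(10, J), 6) = Add(6, Mul(10, J)))
Pow(Add(35, Function('T')(Function('s')(m, 2))), 2) = Pow(Add(35, Add(6, Mul(10, -5))), 2) = Pow(Add(35, Add(6, -50)), 2) = Pow(Add(35, -44), 2) = Pow(-9, 2) = 81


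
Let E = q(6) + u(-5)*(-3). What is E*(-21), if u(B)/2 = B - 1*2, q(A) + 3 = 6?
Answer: -945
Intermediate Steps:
q(A) = 3 (q(A) = -3 + 6 = 3)
u(B) = -4 + 2*B (u(B) = 2*(B - 1*2) = 2*(B - 2) = 2*(-2 + B) = -4 + 2*B)
E = 45 (E = 3 + (-4 + 2*(-5))*(-3) = 3 + (-4 - 10)*(-3) = 3 - 14*(-3) = 3 + 42 = 45)
E*(-21) = 45*(-21) = -945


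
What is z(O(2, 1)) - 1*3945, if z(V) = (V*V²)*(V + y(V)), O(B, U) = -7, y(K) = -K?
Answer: -3945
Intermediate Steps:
z(V) = 0 (z(V) = (V*V²)*(V - V) = V³*0 = 0)
z(O(2, 1)) - 1*3945 = 0 - 1*3945 = 0 - 3945 = -3945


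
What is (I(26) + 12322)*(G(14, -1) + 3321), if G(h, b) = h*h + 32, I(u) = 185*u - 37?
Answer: 60670155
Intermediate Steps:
I(u) = -37 + 185*u
G(h, b) = 32 + h² (G(h, b) = h² + 32 = 32 + h²)
(I(26) + 12322)*(G(14, -1) + 3321) = ((-37 + 185*26) + 12322)*((32 + 14²) + 3321) = ((-37 + 4810) + 12322)*((32 + 196) + 3321) = (4773 + 12322)*(228 + 3321) = 17095*3549 = 60670155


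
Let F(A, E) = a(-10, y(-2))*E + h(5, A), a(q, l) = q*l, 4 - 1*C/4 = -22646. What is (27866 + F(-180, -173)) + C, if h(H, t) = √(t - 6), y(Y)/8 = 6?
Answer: 201506 + I*√186 ≈ 2.0151e+5 + 13.638*I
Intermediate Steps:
y(Y) = 48 (y(Y) = 8*6 = 48)
C = 90600 (C = 16 - 4*(-22646) = 16 + 90584 = 90600)
h(H, t) = √(-6 + t)
a(q, l) = l*q
F(A, E) = √(-6 + A) - 480*E (F(A, E) = (48*(-10))*E + √(-6 + A) = -480*E + √(-6 + A) = √(-6 + A) - 480*E)
(27866 + F(-180, -173)) + C = (27866 + (√(-6 - 180) - 480*(-173))) + 90600 = (27866 + (√(-186) + 83040)) + 90600 = (27866 + (I*√186 + 83040)) + 90600 = (27866 + (83040 + I*√186)) + 90600 = (110906 + I*√186) + 90600 = 201506 + I*√186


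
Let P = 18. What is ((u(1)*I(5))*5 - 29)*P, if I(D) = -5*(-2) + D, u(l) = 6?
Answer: 7578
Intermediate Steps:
I(D) = 10 + D
((u(1)*I(5))*5 - 29)*P = ((6*(10 + 5))*5 - 29)*18 = ((6*15)*5 - 29)*18 = (90*5 - 29)*18 = (450 - 29)*18 = 421*18 = 7578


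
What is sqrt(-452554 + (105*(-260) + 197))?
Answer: I*sqrt(479657) ≈ 692.57*I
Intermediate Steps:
sqrt(-452554 + (105*(-260) + 197)) = sqrt(-452554 + (-27300 + 197)) = sqrt(-452554 - 27103) = sqrt(-479657) = I*sqrt(479657)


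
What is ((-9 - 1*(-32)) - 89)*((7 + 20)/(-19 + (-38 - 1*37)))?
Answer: 891/47 ≈ 18.957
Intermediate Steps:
((-9 - 1*(-32)) - 89)*((7 + 20)/(-19 + (-38 - 1*37))) = ((-9 + 32) - 89)*(27/(-19 + (-38 - 37))) = (23 - 89)*(27/(-19 - 75)) = -1782/(-94) = -1782*(-1)/94 = -66*(-27/94) = 891/47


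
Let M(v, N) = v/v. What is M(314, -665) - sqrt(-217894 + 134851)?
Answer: 1 - 3*I*sqrt(9227) ≈ 1.0 - 288.17*I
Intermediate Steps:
M(v, N) = 1
M(314, -665) - sqrt(-217894 + 134851) = 1 - sqrt(-217894 + 134851) = 1 - sqrt(-83043) = 1 - 3*I*sqrt(9227)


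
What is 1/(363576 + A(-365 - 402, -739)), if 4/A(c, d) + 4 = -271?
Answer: 275/99983396 ≈ 2.7505e-6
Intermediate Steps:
A(c, d) = -4/275 (A(c, d) = 4/(-4 - 271) = 4/(-275) = 4*(-1/275) = -4/275)
1/(363576 + A(-365 - 402, -739)) = 1/(363576 - 4/275) = 1/(99983396/275) = 275/99983396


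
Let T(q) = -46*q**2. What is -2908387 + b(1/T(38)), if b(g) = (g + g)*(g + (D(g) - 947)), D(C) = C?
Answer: -3208058276997563/1103036944 ≈ -2.9084e+6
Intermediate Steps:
b(g) = 2*g*(-947 + 2*g) (b(g) = (g + g)*(g + (g - 947)) = (2*g)*(g + (-947 + g)) = (2*g)*(-947 + 2*g) = 2*g*(-947 + 2*g))
-2908387 + b(1/T(38)) = -2908387 + 2*(-947 + 2/((-46*38**2)))/((-46*38**2)) = -2908387 + 2*(-947 + 2/((-46*1444)))/((-46*1444)) = -2908387 + 2*(-947 + 2/(-66424))/(-66424) = -2908387 + 2*(-1/66424)*(-947 + 2*(-1/66424)) = -2908387 + 2*(-1/66424)*(-947 - 1/33212) = -2908387 + 2*(-1/66424)*(-31451765/33212) = -2908387 + 31451765/1103036944 = -3208058276997563/1103036944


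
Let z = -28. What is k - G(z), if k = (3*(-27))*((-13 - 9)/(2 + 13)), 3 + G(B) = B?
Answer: 749/5 ≈ 149.80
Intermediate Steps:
G(B) = -3 + B
k = 594/5 (k = -(-1782)/15 = -81*(-22/15) = 594/5 ≈ 118.80)
k - G(z) = 594/5 - (-3 - 28) = 594/5 - 1*(-31) = 594/5 + 31 = 749/5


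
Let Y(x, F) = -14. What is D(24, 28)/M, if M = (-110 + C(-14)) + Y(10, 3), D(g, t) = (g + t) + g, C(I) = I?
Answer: -38/69 ≈ -0.55072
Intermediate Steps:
D(g, t) = t + 2*g
M = -138 (M = (-110 - 14) - 14 = -124 - 14 = -138)
D(24, 28)/M = (28 + 2*24)/(-138) = (28 + 48)*(-1/138) = 76*(-1/138) = -38/69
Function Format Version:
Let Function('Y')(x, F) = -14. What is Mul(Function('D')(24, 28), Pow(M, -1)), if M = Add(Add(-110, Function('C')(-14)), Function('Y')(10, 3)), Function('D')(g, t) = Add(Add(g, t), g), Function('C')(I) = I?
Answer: Rational(-38, 69) ≈ -0.55072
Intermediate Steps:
Function('D')(g, t) = Add(t, Mul(2, g))
M = -138 (M = Add(Add(-110, -14), -14) = Add(-124, -14) = -138)
Mul(Function('D')(24, 28), Pow(M, -1)) = Mul(Add(28, Mul(2, 24)), Pow(-138, -1)) = Mul(Add(28, 48), Rational(-1, 138)) = Mul(76, Rational(-1, 138)) = Rational(-38, 69)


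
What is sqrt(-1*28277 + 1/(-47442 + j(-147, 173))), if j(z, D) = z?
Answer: 11*I*sqrt(529250308386)/47589 ≈ 168.16*I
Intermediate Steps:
sqrt(-1*28277 + 1/(-47442 + j(-147, 173))) = sqrt(-1*28277 + 1/(-47442 - 147)) = sqrt(-28277 + 1/(-47589)) = sqrt(-28277 - 1/47589) = sqrt(-1345674154/47589) = 11*I*sqrt(529250308386)/47589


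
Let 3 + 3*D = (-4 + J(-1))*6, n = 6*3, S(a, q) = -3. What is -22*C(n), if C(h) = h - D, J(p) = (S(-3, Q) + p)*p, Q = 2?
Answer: -418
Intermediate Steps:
J(p) = p*(-3 + p) (J(p) = (-3 + p)*p = p*(-3 + p))
n = 18
D = -1 (D = -1 + ((-4 - (-3 - 1))*6)/3 = -1 + ((-4 - 1*(-4))*6)/3 = -1 + ((-4 + 4)*6)/3 = -1 + (0*6)/3 = -1 + (⅓)*0 = -1 + 0 = -1)
C(h) = 1 + h (C(h) = h - 1*(-1) = h + 1 = 1 + h)
-22*C(n) = -22*(1 + 18) = -22*19 = -418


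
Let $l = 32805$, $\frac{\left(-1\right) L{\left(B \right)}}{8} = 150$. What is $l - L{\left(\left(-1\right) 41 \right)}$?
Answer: $34005$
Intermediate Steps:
$L{\left(B \right)} = -1200$ ($L{\left(B \right)} = \left(-8\right) 150 = -1200$)
$l - L{\left(\left(-1\right) 41 \right)} = 32805 - -1200 = 32805 + 1200 = 34005$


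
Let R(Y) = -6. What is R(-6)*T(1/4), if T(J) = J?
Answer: -3/2 ≈ -1.5000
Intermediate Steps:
R(-6)*T(1/4) = -6/4 = -6*¼ = -3/2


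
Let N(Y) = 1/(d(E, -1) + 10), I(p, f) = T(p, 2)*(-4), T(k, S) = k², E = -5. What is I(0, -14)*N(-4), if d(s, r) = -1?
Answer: 0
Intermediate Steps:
I(p, f) = -4*p² (I(p, f) = p²*(-4) = -4*p²)
N(Y) = ⅑ (N(Y) = 1/(-1 + 10) = 1/9 = ⅑)
I(0, -14)*N(-4) = -4*0²*(⅑) = -4*0*(⅑) = 0*(⅑) = 0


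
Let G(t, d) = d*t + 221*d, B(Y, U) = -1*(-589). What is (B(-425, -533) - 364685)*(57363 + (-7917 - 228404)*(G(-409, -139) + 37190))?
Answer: 5448427572691904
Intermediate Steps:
B(Y, U) = 589
G(t, d) = 221*d + d*t
(B(-425, -533) - 364685)*(57363 + (-7917 - 228404)*(G(-409, -139) + 37190)) = (589 - 364685)*(57363 + (-7917 - 228404)*(-139*(221 - 409) + 37190)) = -364096*(57363 - 236321*(-139*(-188) + 37190)) = -364096*(57363 - 236321*(26132 + 37190)) = -364096*(57363 - 236321*63322) = -364096*(57363 - 14964318362) = -364096*(-14964260999) = 5448427572691904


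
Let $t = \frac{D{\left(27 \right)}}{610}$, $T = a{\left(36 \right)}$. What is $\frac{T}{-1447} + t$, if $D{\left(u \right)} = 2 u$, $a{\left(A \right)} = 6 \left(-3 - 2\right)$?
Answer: $\frac{48219}{441335} \approx 0.10926$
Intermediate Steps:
$a{\left(A \right)} = -30$ ($a{\left(A \right)} = 6 \left(-5\right) = -30$)
$T = -30$
$t = \frac{27}{305}$ ($t = \frac{2 \cdot 27}{610} = 54 \cdot \frac{1}{610} = \frac{27}{305} \approx 0.088525$)
$\frac{T}{-1447} + t = - \frac{30}{-1447} + \frac{27}{305} = \left(-30\right) \left(- \frac{1}{1447}\right) + \frac{27}{305} = \frac{30}{1447} + \frac{27}{305} = \frac{48219}{441335}$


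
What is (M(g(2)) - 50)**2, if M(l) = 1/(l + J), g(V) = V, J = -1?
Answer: 2401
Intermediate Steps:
M(l) = 1/(-1 + l) (M(l) = 1/(l - 1) = 1/(-1 + l))
(M(g(2)) - 50)**2 = (1/(-1 + 2) - 50)**2 = (1/1 - 50)**2 = (1 - 50)**2 = (-49)**2 = 2401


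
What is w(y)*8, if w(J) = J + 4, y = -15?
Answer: -88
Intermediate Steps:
w(J) = 4 + J
w(y)*8 = (4 - 15)*8 = -11*8 = -88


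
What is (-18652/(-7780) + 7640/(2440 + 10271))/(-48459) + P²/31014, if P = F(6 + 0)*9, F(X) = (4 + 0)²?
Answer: 1380022149617821/2064234582651015 ≈ 0.66854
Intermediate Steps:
F(X) = 16 (F(X) = 4² = 16)
P = 144 (P = 16*9 = 144)
(-18652/(-7780) + 7640/(2440 + 10271))/(-48459) + P²/31014 = (-18652/(-7780) + 7640/(2440 + 10271))/(-48459) + 144²/31014 = (-18652*(-1/7780) + 7640/12711)*(-1/48459) + 20736*(1/31014) = (4663/1945 + 7640*(1/12711))*(-1/48459) + 1152/1723 = (4663/1945 + 7640/12711)*(-1/48459) + 1152/1723 = (74131193/24722895)*(-1/48459) + 1152/1723 = -74131193/1198046768805 + 1152/1723 = 1380022149617821/2064234582651015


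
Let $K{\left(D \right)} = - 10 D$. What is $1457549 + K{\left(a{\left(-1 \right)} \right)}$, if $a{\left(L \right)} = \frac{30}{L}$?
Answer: $1457849$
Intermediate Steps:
$1457549 + K{\left(a{\left(-1 \right)} \right)} = 1457549 - 10 \frac{30}{-1} = 1457549 - 10 \cdot 30 \left(-1\right) = 1457549 - -300 = 1457549 + 300 = 1457849$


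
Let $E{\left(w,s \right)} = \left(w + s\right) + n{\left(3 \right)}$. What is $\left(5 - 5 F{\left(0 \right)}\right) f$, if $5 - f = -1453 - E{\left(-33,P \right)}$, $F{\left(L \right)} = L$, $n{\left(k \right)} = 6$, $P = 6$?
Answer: $7185$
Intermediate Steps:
$E{\left(w,s \right)} = 6 + s + w$ ($E{\left(w,s \right)} = \left(w + s\right) + 6 = \left(s + w\right) + 6 = 6 + s + w$)
$f = 1437$ ($f = 5 - \left(-1453 - \left(6 + 6 - 33\right)\right) = 5 - \left(-1453 - -21\right) = 5 - \left(-1453 + 21\right) = 5 - -1432 = 5 + 1432 = 1437$)
$\left(5 - 5 F{\left(0 \right)}\right) f = \left(5 - 0\right) 1437 = \left(5 + 0\right) 1437 = 5 \cdot 1437 = 7185$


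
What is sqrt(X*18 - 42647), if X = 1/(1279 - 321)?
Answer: 56*I*sqrt(3120206)/479 ≈ 206.51*I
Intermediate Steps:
X = 1/958 ≈ 0.0010438
sqrt(X*18 - 42647) = sqrt((1/958)*18 - 42647) = sqrt(9/479 - 42647) = sqrt(-20427904/479) = 56*I*sqrt(3120206)/479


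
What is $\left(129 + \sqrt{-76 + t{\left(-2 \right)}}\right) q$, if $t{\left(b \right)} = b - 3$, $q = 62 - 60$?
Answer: $258 + 18 i \approx 258.0 + 18.0 i$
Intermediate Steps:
$q = 2$ ($q = 62 - 60 = 2$)
$t{\left(b \right)} = -3 + b$
$\left(129 + \sqrt{-76 + t{\left(-2 \right)}}\right) q = \left(129 + \sqrt{-76 - 5}\right) 2 = \left(129 + \sqrt{-81}\right) 2 = \left(129 + 9 i\right) 2 = 258 + 18 i$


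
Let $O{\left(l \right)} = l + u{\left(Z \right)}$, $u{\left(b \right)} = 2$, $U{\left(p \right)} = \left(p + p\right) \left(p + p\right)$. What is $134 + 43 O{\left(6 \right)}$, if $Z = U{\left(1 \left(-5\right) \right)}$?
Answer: $478$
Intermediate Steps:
$U{\left(p \right)} = 4 p^{2}$ ($U{\left(p \right)} = 2 p 2 p = 4 p^{2}$)
$Z = 100$ ($Z = 4 \left(1 \left(-5\right)\right)^{2} = 4 \left(-5\right)^{2} = 4 \cdot 25 = 100$)
$O{\left(l \right)} = 2 + l$ ($O{\left(l \right)} = l + 2 = 2 + l$)
$134 + 43 O{\left(6 \right)} = 134 + 43 \left(2 + 6\right) = 134 + 43 \cdot 8 = 134 + 344 = 478$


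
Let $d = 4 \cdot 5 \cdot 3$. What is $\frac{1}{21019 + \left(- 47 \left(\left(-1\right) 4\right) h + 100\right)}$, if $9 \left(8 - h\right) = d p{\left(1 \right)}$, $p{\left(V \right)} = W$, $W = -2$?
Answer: $\frac{3}{75389} \approx 3.9794 \cdot 10^{-5}$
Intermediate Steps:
$p{\left(V \right)} = -2$
$d = 60$ ($d = 20 \cdot 3 = 60$)
$h = \frac{64}{3}$ ($h = 8 - \frac{60 \left(-2\right)}{9} = 8 - - \frac{40}{3} = 8 + \frac{40}{3} = \frac{64}{3} \approx 21.333$)
$\frac{1}{21019 + \left(- 47 \left(\left(-1\right) 4\right) h + 100\right)} = \frac{1}{21019 + \left(- 47 \left(\left(-1\right) 4\right) \frac{64}{3} + 100\right)} = \frac{1}{21019 + \left(\left(-47\right) \left(-4\right) \frac{64}{3} + 100\right)} = \frac{1}{21019 + \left(188 \cdot \frac{64}{3} + 100\right)} = \frac{1}{21019 + \left(\frac{12032}{3} + 100\right)} = \frac{1}{21019 + \frac{12332}{3}} = \frac{1}{\frac{75389}{3}} = \frac{3}{75389}$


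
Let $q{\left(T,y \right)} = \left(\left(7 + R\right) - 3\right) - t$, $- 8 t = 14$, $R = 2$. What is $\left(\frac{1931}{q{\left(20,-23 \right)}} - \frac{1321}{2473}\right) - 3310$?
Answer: $- \frac{234694029}{76663} \approx -3061.4$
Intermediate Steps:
$t = - \frac{7}{4}$ ($t = \left(- \frac{1}{8}\right) 14 = - \frac{7}{4} \approx -1.75$)
$q{\left(T,y \right)} = \frac{31}{4}$ ($q{\left(T,y \right)} = \left(\left(7 + 2\right) - 3\right) - - \frac{7}{4} = \left(9 - 3\right) + \frac{7}{4} = 6 + \frac{7}{4} = \frac{31}{4}$)
$\left(\frac{1931}{q{\left(20,-23 \right)}} - \frac{1321}{2473}\right) - 3310 = \left(\frac{1931}{\frac{31}{4}} - \frac{1321}{2473}\right) - 3310 = \left(1931 \cdot \frac{4}{31} - \frac{1321}{2473}\right) - 3310 = \left(\frac{7724}{31} - \frac{1321}{2473}\right) - 3310 = \frac{19060501}{76663} - 3310 = - \frac{234694029}{76663}$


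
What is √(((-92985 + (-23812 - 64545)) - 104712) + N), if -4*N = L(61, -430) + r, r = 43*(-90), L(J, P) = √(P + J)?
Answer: √(-1140346 - 3*I*√41)/2 ≈ 0.0044971 - 533.93*I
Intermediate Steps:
L(J, P) = √(J + P)
r = -3870
N = 1935/2 - 3*I*√41/4 (N = -(√(61 - 430) - 3870)/4 = -(√(-369) - 3870)/4 = -(3*I*√41 - 3870)/4 = -(-3870 + 3*I*√41)/4 = 1935/2 - 3*I*√41/4 ≈ 967.5 - 4.8023*I)
√(((-92985 + (-23812 - 64545)) - 104712) + N) = √(((-92985 + (-23812 - 64545)) - 104712) + (1935/2 - 3*I*√41/4)) = √(((-92985 - 88357) - 104712) + (1935/2 - 3*I*√41/4)) = √((-181342 - 104712) + (1935/2 - 3*I*√41/4)) = √(-286054 + (1935/2 - 3*I*√41/4)) = √(-570173/2 - 3*I*√41/4)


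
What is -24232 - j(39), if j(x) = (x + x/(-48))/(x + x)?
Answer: -2326319/96 ≈ -24233.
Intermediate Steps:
j(x) = 47/96 (j(x) = (x + x*(-1/48))/((2*x)) = (x - x/48)*(1/(2*x)) = (47*x/48)*(1/(2*x)) = 47/96)
-24232 - j(39) = -24232 - 1*47/96 = -24232 - 47/96 = -2326319/96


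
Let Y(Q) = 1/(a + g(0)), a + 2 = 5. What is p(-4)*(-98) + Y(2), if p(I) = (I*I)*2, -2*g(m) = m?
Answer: -9407/3 ≈ -3135.7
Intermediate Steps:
a = 3 (a = -2 + 5 = 3)
g(m) = -m/2
p(I) = 2*I² (p(I) = I²*2 = 2*I²)
Y(Q) = ⅓ (Y(Q) = 1/(3 - ½*0) = 1/(3 + 0) = 1/3 = ⅓)
p(-4)*(-98) + Y(2) = (2*(-4)²)*(-98) + ⅓ = (2*16)*(-98) + ⅓ = 32*(-98) + ⅓ = -3136 + ⅓ = -9407/3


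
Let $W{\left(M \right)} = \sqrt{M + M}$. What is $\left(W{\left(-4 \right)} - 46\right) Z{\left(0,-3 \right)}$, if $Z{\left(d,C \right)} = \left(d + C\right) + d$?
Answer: $138 - 6 i \sqrt{2} \approx 138.0 - 8.4853 i$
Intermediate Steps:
$Z{\left(d,C \right)} = C + 2 d$ ($Z{\left(d,C \right)} = \left(C + d\right) + d = C + 2 d$)
$W{\left(M \right)} = \sqrt{2} \sqrt{M}$ ($W{\left(M \right)} = \sqrt{2 M} = \sqrt{2} \sqrt{M}$)
$\left(W{\left(-4 \right)} - 46\right) Z{\left(0,-3 \right)} = \left(\sqrt{2} \sqrt{-4} - 46\right) \left(-3 + 2 \cdot 0\right) = \left(\sqrt{2} \cdot 2 i - 46\right) \left(-3 + 0\right) = \left(2 i \sqrt{2} - 46\right) \left(-3\right) = \left(-46 + 2 i \sqrt{2}\right) \left(-3\right) = 138 - 6 i \sqrt{2}$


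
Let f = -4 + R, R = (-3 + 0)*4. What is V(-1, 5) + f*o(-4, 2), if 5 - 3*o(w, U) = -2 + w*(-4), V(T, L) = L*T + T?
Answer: 42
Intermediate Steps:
V(T, L) = T + L*T
o(w, U) = 7/3 + 4*w/3 (o(w, U) = 5/3 - (-2 + w*(-4))/3 = 5/3 - (-2 - 4*w)/3 = 5/3 + (2/3 + 4*w/3) = 7/3 + 4*w/3)
R = -12 (R = -3*4 = -12)
f = -16 (f = -4 - 12 = -16)
V(-1, 5) + f*o(-4, 2) = -(1 + 5) - 16*(7/3 + (4/3)*(-4)) = -1*6 - 16*(7/3 - 16/3) = -6 - 16*(-3) = -6 + 48 = 42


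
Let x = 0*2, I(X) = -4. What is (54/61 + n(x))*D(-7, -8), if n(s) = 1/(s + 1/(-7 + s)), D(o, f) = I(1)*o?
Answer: -10444/61 ≈ -171.21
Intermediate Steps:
D(o, f) = -4*o
x = 0
(54/61 + n(x))*D(-7, -8) = (54/61 + (-7 + 0)/(1 + 0**2 - 7*0))*(-4*(-7)) = (54*(1/61) - 7/(1 + 0 + 0))*28 = (54/61 - 7/1)*28 = (54/61 + 1*(-7))*28 = (54/61 - 7)*28 = -373/61*28 = -10444/61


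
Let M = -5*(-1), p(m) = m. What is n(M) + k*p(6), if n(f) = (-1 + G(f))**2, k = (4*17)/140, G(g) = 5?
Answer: 662/35 ≈ 18.914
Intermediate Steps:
M = 5
k = 17/35 (k = 68*(1/140) = 17/35 ≈ 0.48571)
n(f) = 16 (n(f) = (-1 + 5)**2 = 4**2 = 16)
n(M) + k*p(6) = 16 + (17/35)*6 = 16 + 102/35 = 662/35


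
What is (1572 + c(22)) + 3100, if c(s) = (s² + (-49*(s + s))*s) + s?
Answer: -42254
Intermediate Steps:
c(s) = s - 97*s² (c(s) = (s² + (-98*s)*s) + s = (s² - 98*s²) + s = -97*s² + s = s - 97*s²)
(1572 + c(22)) + 3100 = (1572 + 22*(1 - 97*22)) + 3100 = (1572 + 22*(1 - 2134)) + 3100 = (1572 + 22*(-2133)) + 3100 = (1572 - 46926) + 3100 = -45354 + 3100 = -42254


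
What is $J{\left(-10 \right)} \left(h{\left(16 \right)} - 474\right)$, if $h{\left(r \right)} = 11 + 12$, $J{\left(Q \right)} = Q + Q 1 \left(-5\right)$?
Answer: $-18040$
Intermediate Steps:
$J{\left(Q \right)} = - 4 Q$ ($J{\left(Q \right)} = Q + Q \left(-5\right) = Q - 5 Q = - 4 Q$)
$h{\left(r \right)} = 23$
$J{\left(-10 \right)} \left(h{\left(16 \right)} - 474\right) = \left(-4\right) \left(-10\right) \left(23 - 474\right) = 40 \left(-451\right) = -18040$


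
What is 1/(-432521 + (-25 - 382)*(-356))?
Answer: -1/287629 ≈ -3.4767e-6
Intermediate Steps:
1/(-432521 + (-25 - 382)*(-356)) = 1/(-432521 - 407*(-356)) = 1/(-432521 + 144892) = 1/(-287629) = -1/287629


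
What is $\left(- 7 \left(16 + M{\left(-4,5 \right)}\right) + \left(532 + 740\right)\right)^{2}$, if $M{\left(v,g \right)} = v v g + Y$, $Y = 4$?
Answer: $327184$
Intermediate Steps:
$M{\left(v,g \right)} = 4 + g v^{2}$ ($M{\left(v,g \right)} = v v g + 4 = v^{2} g + 4 = g v^{2} + 4 = 4 + g v^{2}$)
$\left(- 7 \left(16 + M{\left(-4,5 \right)}\right) + \left(532 + 740\right)\right)^{2} = \left(- 7 \left(16 + \left(4 + 5 \left(-4\right)^{2}\right)\right) + \left(532 + 740\right)\right)^{2} = \left(- 7 \left(16 + \left(4 + 5 \cdot 16\right)\right) + 1272\right)^{2} = \left(- 7 \left(16 + \left(4 + 80\right)\right) + 1272\right)^{2} = \left(- 7 \left(16 + 84\right) + 1272\right)^{2} = \left(\left(-7\right) 100 + 1272\right)^{2} = \left(-700 + 1272\right)^{2} = 572^{2} = 327184$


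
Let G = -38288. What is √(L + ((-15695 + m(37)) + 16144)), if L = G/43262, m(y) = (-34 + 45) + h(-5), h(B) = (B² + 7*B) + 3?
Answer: √211544669069/21631 ≈ 21.263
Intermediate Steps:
h(B) = 3 + B² + 7*B
m(y) = 4 (m(y) = (-34 + 45) + (3 + (-5)² + 7*(-5)) = 11 + (3 + 25 - 35) = 11 - 7 = 4)
L = -19144/21631 (L = -38288/43262 = -38288*1/43262 = -19144/21631 ≈ -0.88503)
√(L + ((-15695 + m(37)) + 16144)) = √(-19144/21631 + ((-15695 + 4) + 16144)) = √(-19144/21631 + (-15691 + 16144)) = √(-19144/21631 + 453) = √(9779699/21631) = √211544669069/21631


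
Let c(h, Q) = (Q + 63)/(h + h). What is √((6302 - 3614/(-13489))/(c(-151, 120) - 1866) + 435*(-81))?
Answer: I*√226387306070984357892635/2534650545 ≈ 187.72*I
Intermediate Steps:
c(h, Q) = (63 + Q)/(2*h) (c(h, Q) = (63 + Q)/((2*h)) = (63 + Q)*(1/(2*h)) = (63 + Q)/(2*h))
√((6302 - 3614/(-13489))/(c(-151, 120) - 1866) + 435*(-81)) = √((6302 - 3614/(-13489))/((½)*(63 + 120)/(-151) - 1866) + 435*(-81)) = √((6302 - 3614*(-1/13489))/((½)*(-1/151)*183 - 1866) - 35235) = √((6302 + 3614/13489)/(-183/302 - 1866) - 35235) = √(85011292/(13489*(-563715/302)) - 35235) = √((85011292/13489)*(-302/563715) - 35235) = √(-25673410184/7603951635 - 35235) = √(-267950909269409/7603951635) = I*√226387306070984357892635/2534650545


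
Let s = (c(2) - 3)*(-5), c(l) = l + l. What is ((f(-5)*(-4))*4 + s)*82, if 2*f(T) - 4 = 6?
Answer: -6970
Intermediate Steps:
f(T) = 5 (f(T) = 2 + (½)*6 = 2 + 3 = 5)
c(l) = 2*l
s = -5 (s = (2*2 - 3)*(-5) = (4 - 3)*(-5) = 1*(-5) = -5)
((f(-5)*(-4))*4 + s)*82 = ((5*(-4))*4 - 5)*82 = (-20*4 - 5)*82 = (-80 - 5)*82 = -85*82 = -6970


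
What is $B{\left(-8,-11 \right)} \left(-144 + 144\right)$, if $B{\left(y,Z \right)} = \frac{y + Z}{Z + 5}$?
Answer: $0$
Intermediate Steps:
$B{\left(y,Z \right)} = \frac{Z + y}{5 + Z}$
$B{\left(-8,-11 \right)} \left(-144 + 144\right) = \frac{-11 - 8}{5 - 11} \left(-144 + 144\right) = \frac{1}{-6} \left(-19\right) 0 = \left(- \frac{1}{6}\right) \left(-19\right) 0 = \frac{19}{6} \cdot 0 = 0$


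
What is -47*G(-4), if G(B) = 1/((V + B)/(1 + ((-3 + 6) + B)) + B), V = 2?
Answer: 0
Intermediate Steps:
G(B) = 1/(B + (2 + B)/(4 + B)) (G(B) = 1/((2 + B)/(1 + ((-3 + 6) + B)) + B) = 1/((2 + B)/(1 + (3 + B)) + B) = 1/((2 + B)/(4 + B) + B) = 1/(B + (2 + B)/(4 + B)))
-47*G(-4) = -47*(4 - 4)/(2 + (-4)² + 5*(-4)) = -47*0/(2 + 16 - 20) = -47*0/(-2) = -(-47)*0/2 = -47*0 = 0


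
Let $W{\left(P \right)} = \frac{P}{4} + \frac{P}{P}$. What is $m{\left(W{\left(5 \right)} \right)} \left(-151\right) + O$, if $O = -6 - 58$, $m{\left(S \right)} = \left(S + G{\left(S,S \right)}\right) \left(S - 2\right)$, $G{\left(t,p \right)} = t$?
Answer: $- \frac{1871}{8} \approx -233.88$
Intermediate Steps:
$W{\left(P \right)} = 1 + \frac{P}{4}$ ($W{\left(P \right)} = P \frac{1}{4} + 1 = \frac{P}{4} + 1 = 1 + \frac{P}{4}$)
$m{\left(S \right)} = 2 S \left(-2 + S\right)$ ($m{\left(S \right)} = \left(S + S\right) \left(S - 2\right) = 2 S \left(-2 + S\right)$)
$O = -64$ ($O = -6 - 58 = -64$)
$m{\left(W{\left(5 \right)} \right)} \left(-151\right) + O = 2 \left(1 + \frac{1}{4} \cdot 5\right) \left(-2 + \left(1 + \frac{1}{4} \cdot 5\right)\right) \left(-151\right) - 64 = 2 \left(1 + \frac{5}{4}\right) \left(-2 + \left(1 + \frac{5}{4}\right)\right) \left(-151\right) - 64 = 2 \cdot \frac{9}{4} \left(-2 + \frac{9}{4}\right) \left(-151\right) - 64 = 2 \cdot \frac{9}{4} \cdot \frac{1}{4} \left(-151\right) - 64 = \frac{9}{8} \left(-151\right) - 64 = - \frac{1359}{8} - 64 = - \frac{1871}{8}$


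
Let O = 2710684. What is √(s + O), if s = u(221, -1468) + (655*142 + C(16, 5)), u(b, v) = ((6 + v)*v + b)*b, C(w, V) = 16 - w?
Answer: √477166271 ≈ 21844.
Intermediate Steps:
u(b, v) = b*(b + v*(6 + v)) (u(b, v) = (v*(6 + v) + b)*b = (b + v*(6 + v))*b = b*(b + v*(6 + v)))
s = 474455587 (s = 221*(221 + (-1468)² + 6*(-1468)) + (655*142 + (16 - 1*16)) = 221*(221 + 2155024 - 8808) + (93010 + (16 - 16)) = 221*2146437 + (93010 + 0) = 474362577 + 93010 = 474455587)
√(s + O) = √(474455587 + 2710684) = √477166271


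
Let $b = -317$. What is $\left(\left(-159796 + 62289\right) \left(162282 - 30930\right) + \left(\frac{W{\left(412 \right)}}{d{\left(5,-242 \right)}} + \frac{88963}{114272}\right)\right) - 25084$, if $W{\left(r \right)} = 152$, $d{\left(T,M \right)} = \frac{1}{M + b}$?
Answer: $- \frac{1463578579803389}{114272} \approx -1.2808 \cdot 10^{10}$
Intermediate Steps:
$d{\left(T,M \right)} = \frac{1}{-317 + M}$ ($d{\left(T,M \right)} = \frac{1}{M - 317} = \frac{1}{-317 + M}$)
$\left(\left(-159796 + 62289\right) \left(162282 - 30930\right) + \left(\frac{W{\left(412 \right)}}{d{\left(5,-242 \right)}} + \frac{88963}{114272}\right)\right) - 25084 = \left(\left(-159796 + 62289\right) \left(162282 - 30930\right) + \left(\frac{152}{\frac{1}{-317 - 242}} + \frac{88963}{114272}\right)\right) - 25084 = \left(\left(-97507\right) 131352 + \left(\frac{152}{\frac{1}{-559}} + 88963 \cdot \frac{1}{114272}\right)\right) - 25084 = \left(-12807739464 + \left(\frac{152}{- \frac{1}{559}} + \frac{88963}{114272}\right)\right) - 25084 = \left(-12807739464 + \left(152 \left(-559\right) + \frac{88963}{114272}\right)\right) - 25084 = \left(-12807739464 + \left(-84968 + \frac{88963}{114272}\right)\right) - 25084 = \left(-12807739464 - \frac{9709374333}{114272}\right) - 25084 = - \frac{1463575713404541}{114272} - 25084 = - \frac{1463578579803389}{114272}$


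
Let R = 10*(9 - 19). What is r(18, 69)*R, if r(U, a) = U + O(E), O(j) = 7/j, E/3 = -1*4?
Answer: -5225/3 ≈ -1741.7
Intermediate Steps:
R = -100 (R = 10*(-10) = -100)
E = -12 (E = 3*(-1*4) = 3*(-4) = -12)
r(U, a) = -7/12 + U (r(U, a) = U + 7/(-12) = U + 7*(-1/12) = U - 7/12 = -7/12 + U)
r(18, 69)*R = (-7/12 + 18)*(-100) = (209/12)*(-100) = -5225/3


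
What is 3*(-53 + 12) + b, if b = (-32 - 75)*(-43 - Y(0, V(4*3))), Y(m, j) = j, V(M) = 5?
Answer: 5013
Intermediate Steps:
b = 5136 (b = (-32 - 75)*(-43 - 1*5) = -107*(-43 - 5) = -107*(-48) = 5136)
3*(-53 + 12) + b = 3*(-53 + 12) + 5136 = 3*(-41) + 5136 = -123 + 5136 = 5013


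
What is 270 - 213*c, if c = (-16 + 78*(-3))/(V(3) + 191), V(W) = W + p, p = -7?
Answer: 103740/187 ≈ 554.76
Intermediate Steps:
V(W) = -7 + W (V(W) = W - 7 = -7 + W)
c = -250/187 (c = (-16 + 78*(-3))/((-7 + 3) + 191) = (-16 - 234)/(-4 + 191) = -250/187 ≈ -1.3369)
270 - 213*c = 270 - 213*(-250/187) = 270 + 53250/187 = 103740/187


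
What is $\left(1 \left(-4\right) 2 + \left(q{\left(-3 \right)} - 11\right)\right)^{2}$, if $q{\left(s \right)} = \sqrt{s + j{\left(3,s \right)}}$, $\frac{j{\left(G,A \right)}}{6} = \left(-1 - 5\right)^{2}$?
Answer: $\left(19 - \sqrt{213}\right)^{2} \approx 19.408$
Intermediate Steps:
$j{\left(G,A \right)} = 216$ ($j{\left(G,A \right)} = 6 \left(-1 - 5\right)^{2} = 6 \left(-6\right)^{2} = 6 \cdot 36 = 216$)
$q{\left(s \right)} = \sqrt{216 + s}$ ($q{\left(s \right)} = \sqrt{s + 216} = \sqrt{216 + s}$)
$\left(1 \left(-4\right) 2 + \left(q{\left(-3 \right)} - 11\right)\right)^{2} = \left(1 \left(-4\right) 2 + \left(\sqrt{216 - 3} - 11\right)\right)^{2} = \left(\left(-4\right) 2 - \left(11 - \sqrt{213}\right)\right)^{2} = \left(-8 - \left(11 - \sqrt{213}\right)\right)^{2} = \left(-19 + \sqrt{213}\right)^{2}$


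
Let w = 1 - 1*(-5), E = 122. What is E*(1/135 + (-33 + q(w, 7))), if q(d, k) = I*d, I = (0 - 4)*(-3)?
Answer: 642452/135 ≈ 4758.9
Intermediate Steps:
I = 12 (I = -4*(-3) = 12)
w = 6 (w = 1 + 5 = 6)
q(d, k) = 12*d
E*(1/135 + (-33 + q(w, 7))) = 122*(1/135 + (-33 + 12*6)) = 122*(1/135 + (-33 + 72)) = 122*(1/135 + 39) = 122*(5266/135) = 642452/135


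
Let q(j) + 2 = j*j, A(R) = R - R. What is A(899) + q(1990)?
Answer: 3960098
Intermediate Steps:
A(R) = 0
q(j) = -2 + j**2 (q(j) = -2 + j*j = -2 + j**2)
A(899) + q(1990) = 0 + (-2 + 1990**2) = 0 + (-2 + 3960100) = 0 + 3960098 = 3960098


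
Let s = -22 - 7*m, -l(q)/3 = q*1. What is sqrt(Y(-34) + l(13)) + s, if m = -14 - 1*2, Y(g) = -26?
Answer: 90 + I*sqrt(65) ≈ 90.0 + 8.0623*I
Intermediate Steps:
l(q) = -3*q
m = -16 (m = -14 - 2 = -16)
s = 90 (s = -22 - 7*(-16) = -22 + 112 = 90)
sqrt(Y(-34) + l(13)) + s = sqrt(-26 - 3*13) + 90 = sqrt(-26 - 39) + 90 = sqrt(-65) + 90 = I*sqrt(65) + 90 = 90 + I*sqrt(65)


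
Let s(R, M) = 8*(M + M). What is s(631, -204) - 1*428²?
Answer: -186448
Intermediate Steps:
s(R, M) = 16*M (s(R, M) = 8*(2*M) = 16*M)
s(631, -204) - 1*428² = 16*(-204) - 1*428² = -3264 - 1*183184 = -3264 - 183184 = -186448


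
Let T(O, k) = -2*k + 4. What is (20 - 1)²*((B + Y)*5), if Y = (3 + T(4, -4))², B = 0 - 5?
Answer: 397100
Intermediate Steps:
B = -5
T(O, k) = 4 - 2*k
Y = 225 (Y = (3 + (4 - 2*(-4)))² = (3 + (4 + 8))² = (3 + 12)² = 15² = 225)
(20 - 1)²*((B + Y)*5) = (20 - 1)²*((-5 + 225)*5) = 19²*(220*5) = 361*1100 = 397100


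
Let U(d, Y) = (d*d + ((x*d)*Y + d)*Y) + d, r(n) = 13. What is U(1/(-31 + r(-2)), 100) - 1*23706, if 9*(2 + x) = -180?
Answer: -3722561/324 ≈ -11489.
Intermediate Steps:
x = -22 (x = -2 + (⅑)*(-180) = -2 - 20 = -22)
U(d, Y) = d + d² + Y*(d - 22*Y*d) (U(d, Y) = (d*d + ((-22*d)*Y + d)*Y) + d = (d² + (-22*Y*d + d)*Y) + d = (d² + (d - 22*Y*d)*Y) + d = (d² + Y*(d - 22*Y*d)) + d = d + d² + Y*(d - 22*Y*d))
U(1/(-31 + r(-2)), 100) - 1*23706 = (1 + 100 + 1/(-31 + 13) - 22*100²)/(-31 + 13) - 1*23706 = (1 + 100 + 1/(-18) - 22*10000)/(-18) - 23706 = -(1 + 100 - 1/18 - 220000)/18 - 23706 = -1/18*(-3958183/18) - 23706 = 3958183/324 - 23706 = -3722561/324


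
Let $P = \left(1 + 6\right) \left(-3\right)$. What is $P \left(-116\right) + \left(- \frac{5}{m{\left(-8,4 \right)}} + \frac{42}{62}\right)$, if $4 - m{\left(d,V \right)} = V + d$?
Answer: $\frac{604141}{248} \approx 2436.1$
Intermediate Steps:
$m{\left(d,V \right)} = 4 - V - d$ ($m{\left(d,V \right)} = 4 - \left(V + d\right) = 4 - V - d$)
$P = -21$ ($P = 7 \left(-3\right) = -21$)
$P \left(-116\right) + \left(- \frac{5}{m{\left(-8,4 \right)}} + \frac{42}{62}\right) = \left(-21\right) \left(-116\right) + \left(- \frac{5}{4 - 4 - -8} + \frac{42}{62}\right) = 2436 + \left(- \frac{5}{4 - 4 + 8} + 42 \cdot \frac{1}{62}\right) = 2436 + \left(- \frac{5}{8} + \frac{21}{31}\right) = 2436 + \frac{13}{248} = \frac{604141}{248}$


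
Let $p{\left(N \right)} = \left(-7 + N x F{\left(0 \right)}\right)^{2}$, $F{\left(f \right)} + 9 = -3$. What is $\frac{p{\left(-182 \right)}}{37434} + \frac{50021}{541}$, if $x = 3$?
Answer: $\frac{1473371567}{1191282} \approx 1236.8$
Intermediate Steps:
$F{\left(f \right)} = -12$ ($F{\left(f \right)} = -9 - 3 = -12$)
$p{\left(N \right)} = \left(-7 - 36 N\right)^{2}$ ($p{\left(N \right)} = \left(-7 + N 3 \left(-12\right)\right)^{2} = \left(-7 + 3 N \left(-12\right)\right)^{2} = \left(-7 - 36 N\right)^{2}$)
$\frac{p{\left(-182 \right)}}{37434} + \frac{50021}{541} = \frac{\left(7 + 36 \left(-182\right)\right)^{2}}{37434} + \frac{50021}{541} = \left(7 - 6552\right)^{2} \cdot \frac{1}{37434} + 50021 \cdot \frac{1}{541} = \left(-6545\right)^{2} \cdot \frac{1}{37434} + \frac{50021}{541} = 42837025 \cdot \frac{1}{37434} + \frac{50021}{541} = \frac{2519825}{2202} + \frac{50021}{541} = \frac{1473371567}{1191282}$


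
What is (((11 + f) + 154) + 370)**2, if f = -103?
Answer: 186624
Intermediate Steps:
(((11 + f) + 154) + 370)**2 = (((11 - 103) + 154) + 370)**2 = ((-92 + 154) + 370)**2 = (62 + 370)**2 = 432**2 = 186624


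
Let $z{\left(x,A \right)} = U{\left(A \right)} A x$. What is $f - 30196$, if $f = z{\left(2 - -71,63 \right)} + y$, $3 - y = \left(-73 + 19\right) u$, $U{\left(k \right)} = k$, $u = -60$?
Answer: $256304$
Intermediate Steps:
$z{\left(x,A \right)} = x A^{2}$ ($z{\left(x,A \right)} = A A x = A^{2} x = x A^{2}$)
$y = -3237$ ($y = 3 - \left(-73 + 19\right) \left(-60\right) = 3 - \left(-54\right) \left(-60\right) = 3 - 3240 = -3237$)
$f = 286500$ ($f = \left(2 - -71\right) 63^{2} - 3237 = \left(2 + 71\right) 3969 - 3237 = 73 \cdot 3969 - 3237 = 289737 - 3237 = 286500$)
$f - 30196 = 286500 - 30196 = 256304$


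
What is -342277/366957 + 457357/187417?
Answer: 103681824140/68773980069 ≈ 1.5076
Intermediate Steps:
-342277/366957 + 457357/187417 = 103681824140/68773980069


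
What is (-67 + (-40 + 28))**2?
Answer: 6241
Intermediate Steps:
(-67 + (-40 + 28))**2 = (-67 - 12)**2 = (-79)**2 = 6241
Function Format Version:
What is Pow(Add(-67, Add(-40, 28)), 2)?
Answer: 6241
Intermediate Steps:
Pow(Add(-67, Add(-40, 28)), 2) = Pow(Add(-67, -12), 2) = Pow(-79, 2) = 6241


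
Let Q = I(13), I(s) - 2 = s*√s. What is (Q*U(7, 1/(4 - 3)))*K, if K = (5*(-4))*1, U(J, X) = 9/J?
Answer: -360/7 - 2340*√13/7 ≈ -1256.7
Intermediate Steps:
I(s) = 2 + s^(3/2) (I(s) = 2 + s*√s = 2 + s^(3/2))
Q = 2 + 13*√13 (Q = 2 + 13^(3/2) = 2 + 13*√13 ≈ 48.872)
K = -20 (K = -20*1 = -20)
(Q*U(7, 1/(4 - 3)))*K = ((2 + 13*√13)*(9/7))*(-20) = (18/7 + 117*√13/7)*(-20) = -360/7 - 2340*√13/7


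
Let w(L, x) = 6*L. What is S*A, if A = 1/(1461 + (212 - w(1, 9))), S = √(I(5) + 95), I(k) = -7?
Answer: 2*√22/1667 ≈ 0.0056274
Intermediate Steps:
S = 2*√22 (S = √(-7 + 95) = √88 = 2*√22 ≈ 9.3808)
A = 1/1667 (A = 1/(1461 + (212 - 6)) = 1/(1461 + 206) = 1/1667 ≈ 0.00059988)
S*A = (2*√22)*(1/1667) = 2*√22/1667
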